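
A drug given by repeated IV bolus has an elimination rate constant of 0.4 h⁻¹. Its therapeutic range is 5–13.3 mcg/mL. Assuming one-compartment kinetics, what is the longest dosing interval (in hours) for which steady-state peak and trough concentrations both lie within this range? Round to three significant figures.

Between IV bolus doses, concentration decays as C = C₀·e^(−kτ), so C_peak/C_trough = e^(kτ).
τ_max = ln(C_peak/C_trough) / k = ln(13.3/5) / 0.4000 = 0.9783 / 0.4000 = 2.446 h

2.45 h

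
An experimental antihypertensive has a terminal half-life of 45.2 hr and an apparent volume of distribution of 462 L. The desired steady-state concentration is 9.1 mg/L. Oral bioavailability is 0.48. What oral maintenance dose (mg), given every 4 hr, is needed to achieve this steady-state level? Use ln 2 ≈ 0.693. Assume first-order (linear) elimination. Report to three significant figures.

k = 0.693/45.2 = 0.01533 h⁻¹, so CL = k·Vd = 0.01533 × 462.0 = 7.082 L/h
D = CL × Css × τ / F = 7.082 × 9.1 × 4 / 0.48 = 537.1 mg

537 mg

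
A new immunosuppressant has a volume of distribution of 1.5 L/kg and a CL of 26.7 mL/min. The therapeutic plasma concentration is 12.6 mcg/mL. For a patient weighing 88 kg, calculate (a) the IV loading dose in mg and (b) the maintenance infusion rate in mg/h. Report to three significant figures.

Vd = 1.5 L/kg × 88 kg = 132.0 L
Loading dose = Vd × C = 132.0 × 12.6 = 1663 mg
CL = 26.7 mL/min × 60/1000 = 1.602 L/h
Infusion rate = 1.602 L/h × 12.6 mg/L = 20.19 mg/h

(a) 1660 mg; (b) 20.2 mg/h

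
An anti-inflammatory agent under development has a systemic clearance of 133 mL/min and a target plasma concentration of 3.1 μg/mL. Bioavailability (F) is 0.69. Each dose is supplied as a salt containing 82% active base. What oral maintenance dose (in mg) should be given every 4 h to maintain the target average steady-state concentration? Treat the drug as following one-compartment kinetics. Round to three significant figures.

175 mg

Convert clearance: 133 mL/min × 60 min/h ÷ 1000 mL/L = 7.980 L/h
At steady state, dose per interval replaces the amount cleared in that interval: F·S·D/τ = CL·Css.
D = CL × Css × τ / F / S = 7.980 × 3.1 × 4 / 0.69 / 0.82 = 174.9 mg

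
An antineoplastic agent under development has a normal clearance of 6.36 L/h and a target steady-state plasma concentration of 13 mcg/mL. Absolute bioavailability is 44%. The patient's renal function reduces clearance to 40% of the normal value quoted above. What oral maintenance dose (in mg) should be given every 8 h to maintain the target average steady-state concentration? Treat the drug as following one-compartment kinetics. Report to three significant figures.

Patient clearance = 0.4 × 6.360 = 2.544 L/h
D = CL × Css × τ / F = 2.544 × 13 × 8 / 0.44 = 601.3 mg

601 mg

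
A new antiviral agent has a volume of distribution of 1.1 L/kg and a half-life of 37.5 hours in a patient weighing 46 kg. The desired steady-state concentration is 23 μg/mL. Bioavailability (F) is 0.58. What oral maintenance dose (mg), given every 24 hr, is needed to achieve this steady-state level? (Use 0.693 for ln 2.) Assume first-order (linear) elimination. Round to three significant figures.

890 mg

Vd(total) = 46 kg × 1.1 L/kg = 50.60 L
k = 0.693/37.5 = 0.01848 h⁻¹, so CL = k·Vd = 0.01848 × 50.60 = 0.9351 L/h
D = CL × Css × τ / F = 0.9351 × 23 × 24 / 0.58 = 890.0 mg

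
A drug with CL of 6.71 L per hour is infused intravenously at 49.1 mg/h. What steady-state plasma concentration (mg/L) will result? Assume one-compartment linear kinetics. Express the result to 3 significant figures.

Css = rate / CL = 49.1 / 6.710 = 7.317 mg/L

7.32 mg/L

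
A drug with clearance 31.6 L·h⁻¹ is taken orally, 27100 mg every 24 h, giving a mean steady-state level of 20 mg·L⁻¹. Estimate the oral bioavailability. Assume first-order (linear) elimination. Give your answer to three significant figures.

0.560

F·D/τ = CL·Css at steady state → F = CL·Css·τ / D.
F = 31.6 × 20 × 24 / 27100 = 0.560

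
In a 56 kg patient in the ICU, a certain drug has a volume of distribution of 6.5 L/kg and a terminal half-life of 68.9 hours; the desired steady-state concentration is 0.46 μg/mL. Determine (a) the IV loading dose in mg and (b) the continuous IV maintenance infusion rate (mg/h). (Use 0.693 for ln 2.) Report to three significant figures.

Vd = 6.5 L/kg × 56 kg = 364.0 L
LD = Vd × C = 364.0 × 0.46 = 167.4 mg
CL = 0.693 × Vd / t½ = 0.693 × 364.0 / 68.9 = 3.661 L/h
Infusion rate = CL × Css = 3.661 × 0.46 = 1.684 mg/h

(a) 167 mg; (b) 1.68 mg/h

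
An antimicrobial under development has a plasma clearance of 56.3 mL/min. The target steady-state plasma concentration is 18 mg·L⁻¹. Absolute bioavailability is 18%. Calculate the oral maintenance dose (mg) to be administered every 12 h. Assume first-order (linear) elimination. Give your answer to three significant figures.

CL = 56.3 mL/min × 60/1000 = 3.378 L/h
At steady state, dose per interval replaces the amount cleared in that interval: F·D/τ = CL·Css.
D = CL × Css × τ / F = 3.378 × 18 × 12 / 0.18 = 4054 mg

4050 mg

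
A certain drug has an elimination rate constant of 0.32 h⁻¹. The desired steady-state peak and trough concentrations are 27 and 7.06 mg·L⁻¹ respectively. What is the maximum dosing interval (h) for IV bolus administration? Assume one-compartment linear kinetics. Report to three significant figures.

Between IV bolus doses, concentration decays as C = C₀·e^(−kτ), so C_peak/C_trough = e^(kτ).
τ_max = ln(C_peak/C_trough) / k = ln(27/7.06) / 0.3200 = 1.341 / 0.3200 = 4.191 h

4.19 h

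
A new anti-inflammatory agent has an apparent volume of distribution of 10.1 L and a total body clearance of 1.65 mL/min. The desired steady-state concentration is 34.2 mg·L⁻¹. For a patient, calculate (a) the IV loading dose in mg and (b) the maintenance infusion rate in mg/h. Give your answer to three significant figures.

(a) 345 mg; (b) 3.39 mg/h

Loading dose = Vd × C = 10.10 × 34.2 = 345.4 mg
CL = 1.65 mL/min × 60/1000 = 0.09900 L/h
Maintenance infusion rate = CL × Css = 0.09900 × 34.2 = 3.386 mg/h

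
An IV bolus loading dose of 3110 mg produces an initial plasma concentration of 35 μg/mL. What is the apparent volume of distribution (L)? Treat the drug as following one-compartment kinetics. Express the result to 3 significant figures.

Immediately after an IV bolus, C₀ = Dose / Vd, so Vd = Dose / C₀.
Vd = 3110 / 35 = 88.86 L

88.9 L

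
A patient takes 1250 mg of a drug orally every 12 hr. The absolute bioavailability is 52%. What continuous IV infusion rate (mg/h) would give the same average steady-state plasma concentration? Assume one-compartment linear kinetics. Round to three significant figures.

Equivalent systemic input: infusion rate = F·D/τ.
Rate = 0.52 × 1250 / 12 = 54.17 mg/h

54.2 mg/h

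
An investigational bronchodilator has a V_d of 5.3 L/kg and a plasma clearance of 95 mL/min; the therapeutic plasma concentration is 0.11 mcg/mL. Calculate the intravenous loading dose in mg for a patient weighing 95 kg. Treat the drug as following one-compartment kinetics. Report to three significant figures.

55.4 mg

Vd(total) = 95 kg × 5.3 L/kg = 503.5 L
LD = Vd × C = 503.5 × 0.1100 = 55.39 mg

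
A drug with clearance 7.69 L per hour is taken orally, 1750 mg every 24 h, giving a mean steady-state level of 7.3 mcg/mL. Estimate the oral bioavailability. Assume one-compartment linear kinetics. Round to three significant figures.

F·D/τ = CL·Css at steady state → F = CL·Css·τ / D.
F = 7.69 × 7.3 × 24 / 1750 = 0.770

0.770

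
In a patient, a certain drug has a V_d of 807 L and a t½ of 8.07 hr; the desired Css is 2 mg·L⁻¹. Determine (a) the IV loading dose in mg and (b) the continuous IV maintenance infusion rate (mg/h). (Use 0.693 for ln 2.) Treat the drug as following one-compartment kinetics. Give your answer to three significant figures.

(a) 1610 mg; (b) 139 mg/h

LD = Vd × C = 807.0 × 2 = 1614 mg
CL = 0.693 × Vd / t½ = 0.693 × 807.0 / 8.07 = 69.30 L/h
Infusion rate = CL × Css = 69.30 × 2 = 138.6 mg/h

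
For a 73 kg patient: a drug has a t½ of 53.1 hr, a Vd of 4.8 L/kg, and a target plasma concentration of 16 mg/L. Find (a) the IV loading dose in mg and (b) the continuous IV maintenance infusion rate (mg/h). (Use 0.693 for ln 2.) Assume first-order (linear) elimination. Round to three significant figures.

Vd(total) = 73 kg × 4.8 L/kg = 350.4 L
LD = Vd × C = 350.4 × 16 = 5606 mg
CL = 0.693 × Vd / t½ = 0.693 × 350.4 / 53.1 = 4.573 L/h
Infusion rate = CL × Css = 4.573 × 16 = 73.17 mg/h

(a) 5610 mg; (b) 73.2 mg/h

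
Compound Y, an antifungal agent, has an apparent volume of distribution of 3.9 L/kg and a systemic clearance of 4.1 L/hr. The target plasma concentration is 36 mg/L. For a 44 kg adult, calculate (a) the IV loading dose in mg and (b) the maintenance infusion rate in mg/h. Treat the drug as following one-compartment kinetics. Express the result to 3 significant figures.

(a) 6180 mg; (b) 148 mg/h

Vd(total) = 44 kg × 3.9 L/kg = 171.6 L
LD = Vd · C_target = 171.6 × 36 = 6178 mg
Maintenance: replace elimination → rate = CL × Css = 4.100 × 36 = 147.6 mg/h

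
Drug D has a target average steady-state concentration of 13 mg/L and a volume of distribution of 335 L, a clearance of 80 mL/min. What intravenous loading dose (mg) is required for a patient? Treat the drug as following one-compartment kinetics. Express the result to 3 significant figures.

LD = Vd × C = 335.0 × 13.00 = 4355 mg

4360 mg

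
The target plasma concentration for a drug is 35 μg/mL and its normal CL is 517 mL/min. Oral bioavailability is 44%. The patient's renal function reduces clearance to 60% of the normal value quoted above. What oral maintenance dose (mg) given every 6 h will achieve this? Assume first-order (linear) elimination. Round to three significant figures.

8880 mg

CL = 517 mL/min = 517 × 0.06 = 31.02 L/h
Patient clearance = 0.6 × 31.02 = 18.61 L/h
At steady state, dose per interval replaces the amount cleared in that interval: F·D/τ = CL·Css.
D = CL × Css × τ / F = 18.61 × 35 × 6 / 0.44 = 8882 mg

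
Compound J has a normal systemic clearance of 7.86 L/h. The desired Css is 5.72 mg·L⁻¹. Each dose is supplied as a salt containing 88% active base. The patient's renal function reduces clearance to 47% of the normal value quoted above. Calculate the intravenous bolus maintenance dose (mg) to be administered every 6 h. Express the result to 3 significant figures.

Patient clearance = 0.47 × 7.860 = 3.694 L/h
D = CL × Css × τ / S = 3.694 × 5.72 × 6 / 0.88 = 144.1 mg

144 mg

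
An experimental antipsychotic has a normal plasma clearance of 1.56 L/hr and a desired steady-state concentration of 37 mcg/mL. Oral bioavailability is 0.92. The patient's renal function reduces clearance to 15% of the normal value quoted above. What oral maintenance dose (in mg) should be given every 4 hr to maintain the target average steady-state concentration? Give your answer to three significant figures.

Patient clearance = 0.15 × 1.560 = 0.2340 L/h
D = CL × Css × τ / F = 0.2340 × 37 × 4 / 0.92 = 37.64 mg

37.6 mg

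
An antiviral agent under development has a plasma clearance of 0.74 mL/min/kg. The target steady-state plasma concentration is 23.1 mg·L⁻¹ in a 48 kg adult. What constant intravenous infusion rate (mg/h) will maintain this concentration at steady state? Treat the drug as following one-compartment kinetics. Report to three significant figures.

49.2 mg/h

CL = 0.74 mL/min/kg × 48 kg = 35.52 mL/min = 35.52 × 60/1000 = 2.131 L/h
Rate = CL × Css = 2.131 × 23.1 = 49.23 mg/h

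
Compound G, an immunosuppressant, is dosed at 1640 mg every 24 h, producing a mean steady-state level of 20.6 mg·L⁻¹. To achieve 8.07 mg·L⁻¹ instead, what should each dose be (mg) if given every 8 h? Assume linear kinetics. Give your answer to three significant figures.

With linear kinetics, Css is proportional to dose rate (D/τ) at fixed clearance.
D₂ = D₁ × (Css,target / Css,current) × (τ₂/τ₁) = 1640 × (8.07/20.6) × (8/24) = 214.2 mg

214 mg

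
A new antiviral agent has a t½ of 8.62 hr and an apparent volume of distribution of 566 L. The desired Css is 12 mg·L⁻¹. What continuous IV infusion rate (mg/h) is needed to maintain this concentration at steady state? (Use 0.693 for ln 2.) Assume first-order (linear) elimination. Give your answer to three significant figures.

k = 0.693/8.62 = 0.08039 h⁻¹, so CL = k·Vd = 0.08039 × 566.0 = 45.50 L/h
Infusion rate = CL × Css = 45.50 × 12 = 546.0 mg/h

546 mg/h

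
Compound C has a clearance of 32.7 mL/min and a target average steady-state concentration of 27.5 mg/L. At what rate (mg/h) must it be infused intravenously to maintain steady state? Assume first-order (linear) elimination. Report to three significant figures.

Convert clearance: 32.7 mL/min × 60 min/h ÷ 1000 mL/L = 1.962 L/h
Infusion rate = CL · Css = 1.962 L/h × 27.5 mg/L = 53.96 mg/h

54.0 mg/h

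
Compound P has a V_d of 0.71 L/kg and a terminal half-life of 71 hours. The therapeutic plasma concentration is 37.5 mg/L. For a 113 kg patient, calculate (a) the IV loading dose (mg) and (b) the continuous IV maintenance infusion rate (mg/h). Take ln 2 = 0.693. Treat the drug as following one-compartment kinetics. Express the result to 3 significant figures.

Vd = 0.71 L/kg × 113 kg = 80.23 L
LD = Vd × C = 80.23 × 37.5 = 3009 mg
CL = 0.693 × Vd / t½ = 0.693 × 80.23 / 71 = 0.7831 L/h
Infusion rate = CL × Css = 0.7831 × 37.5 = 29.37 mg/h

(a) 3010 mg; (b) 29.4 mg/h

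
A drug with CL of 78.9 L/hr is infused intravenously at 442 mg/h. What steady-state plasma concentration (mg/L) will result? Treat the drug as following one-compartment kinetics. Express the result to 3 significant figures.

Css = rate / CL = 442 / 78.90 = 5.602 mg/L

5.60 mg/L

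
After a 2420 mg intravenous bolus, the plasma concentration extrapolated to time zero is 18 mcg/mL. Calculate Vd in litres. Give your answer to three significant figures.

134 L

Immediately after an IV bolus, C₀ = Dose / Vd, so Vd = Dose / C₀.
Vd = 2420 / 18 = 134.4 L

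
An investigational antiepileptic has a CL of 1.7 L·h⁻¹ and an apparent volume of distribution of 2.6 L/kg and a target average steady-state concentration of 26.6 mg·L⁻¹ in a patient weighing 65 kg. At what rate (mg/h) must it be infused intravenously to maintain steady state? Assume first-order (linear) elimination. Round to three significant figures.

45.2 mg/h

R₀ = 1.700 × 26.6 = 45.22 mg/h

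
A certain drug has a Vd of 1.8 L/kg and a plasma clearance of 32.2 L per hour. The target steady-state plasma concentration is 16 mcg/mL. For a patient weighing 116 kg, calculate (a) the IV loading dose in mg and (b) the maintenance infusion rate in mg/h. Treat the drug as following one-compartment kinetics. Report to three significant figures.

(a) 3340 mg; (b) 515 mg/h

Vd = 1.8 L/kg × 116 kg = 208.8 L
Loading dose = Vd × C = 208.8 × 16 = 3341 mg
Infusion rate = 32.20 L/h × 16 mg/L = 515.2 mg/h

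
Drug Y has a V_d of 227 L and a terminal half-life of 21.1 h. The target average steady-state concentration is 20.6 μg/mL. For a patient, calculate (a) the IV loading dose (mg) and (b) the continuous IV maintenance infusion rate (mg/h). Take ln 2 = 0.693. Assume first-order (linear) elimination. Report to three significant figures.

(a) 4680 mg; (b) 154 mg/h

LD = Vd × C = 227.0 × 20.6 = 4676 mg
CL = 0.693 × Vd / t½ = 0.693 × 227.0 / 21.1 = 7.455 L/h
Infusion rate = CL × Css = 7.455 × 20.6 = 153.6 mg/h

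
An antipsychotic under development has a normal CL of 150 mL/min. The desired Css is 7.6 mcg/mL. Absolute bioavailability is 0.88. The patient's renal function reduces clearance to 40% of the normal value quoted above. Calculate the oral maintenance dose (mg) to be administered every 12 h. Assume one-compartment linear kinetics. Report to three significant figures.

CL = 150 mL/min × 60/1000 = 9.000 L/h
Patient clearance = 0.4 × 9.000 = 3.600 L/h
D = CL × Css × τ / F = 3.600 × 7.6 × 12 / 0.88 = 373.1 mg

373 mg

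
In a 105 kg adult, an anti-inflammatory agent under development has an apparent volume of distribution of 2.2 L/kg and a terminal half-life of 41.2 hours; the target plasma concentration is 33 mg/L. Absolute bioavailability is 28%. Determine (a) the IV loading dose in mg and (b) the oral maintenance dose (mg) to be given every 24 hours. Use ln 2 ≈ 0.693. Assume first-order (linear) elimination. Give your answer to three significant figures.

Vd(total) = 105 kg × 2.2 L/kg = 231.0 L
LD = Vd × C = 231.0 × 33 = 7623 mg
CL = 0.693 × Vd / t½ = 0.693 × 231.0 / 41.2 = 3.886 L/h
D = CL × Css × τ / F = 3.886 × 33 × 24 / 0.28 = 10990 mg

(a) 7620 mg; (b) 11000 mg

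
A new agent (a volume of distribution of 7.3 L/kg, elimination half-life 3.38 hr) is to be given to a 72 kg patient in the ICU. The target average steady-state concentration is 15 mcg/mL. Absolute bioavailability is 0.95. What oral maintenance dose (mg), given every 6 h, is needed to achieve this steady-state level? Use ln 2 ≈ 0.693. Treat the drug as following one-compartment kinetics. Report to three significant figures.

10200 mg

Total Vd = 7.3 × 72 = 525.6 L
k = 0.693/3.38 = 0.2050 h⁻¹, so CL = k·Vd = 0.2050 × 525.6 = 107.7 L/h
D = CL × Css × τ / F = 107.7 × 15 × 6 / 0.95 = 10200 mg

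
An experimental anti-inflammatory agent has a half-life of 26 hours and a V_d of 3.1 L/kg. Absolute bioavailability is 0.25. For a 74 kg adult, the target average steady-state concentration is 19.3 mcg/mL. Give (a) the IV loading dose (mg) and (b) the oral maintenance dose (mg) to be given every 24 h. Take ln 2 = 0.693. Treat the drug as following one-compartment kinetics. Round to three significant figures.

(a) 4430 mg; (b) 11300 mg

Vd = 3.1 L/kg × 74 kg = 229.4 L
LD = Vd × C = 229.4 × 19.3 = 4427 mg
CL = 0.693 × Vd / t½ = 0.693 × 229.4 / 26 = 6.114 L/h
D = CL × Css × τ / F = 6.114 × 19.3 × 24 / 0.25 = 11330 mg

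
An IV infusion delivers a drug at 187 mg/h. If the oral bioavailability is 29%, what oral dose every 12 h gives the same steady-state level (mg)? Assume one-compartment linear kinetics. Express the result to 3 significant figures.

7740 mg

To maintain the same Css, the systemic dosing rate must be unchanged: F·D/τ = infusion rate.
D = rate × τ / F = 187 × 12 / 0.29 = 7738 mg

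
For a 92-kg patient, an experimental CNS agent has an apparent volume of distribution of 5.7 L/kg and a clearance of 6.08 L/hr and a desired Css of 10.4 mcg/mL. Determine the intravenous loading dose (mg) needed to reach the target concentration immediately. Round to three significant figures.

Vd = 5.7 L/kg × 92 kg = 524.4 L
LD = Vd × C = 524.4 × 10.40 = 5454 mg

5450 mg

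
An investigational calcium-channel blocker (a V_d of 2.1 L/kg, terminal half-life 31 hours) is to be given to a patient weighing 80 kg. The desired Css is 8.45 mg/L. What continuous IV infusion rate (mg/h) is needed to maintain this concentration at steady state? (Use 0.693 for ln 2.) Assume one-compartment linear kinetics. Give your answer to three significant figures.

Total Vd = 2.1 × 80 = 168.0 L
CL = 0.693 × Vd / t½ = 0.693 × 168.0 / 31 = 3.756 L/h
Infusion rate = CL × Css = 3.756 × 8.45 = 31.74 mg/h

31.7 mg/h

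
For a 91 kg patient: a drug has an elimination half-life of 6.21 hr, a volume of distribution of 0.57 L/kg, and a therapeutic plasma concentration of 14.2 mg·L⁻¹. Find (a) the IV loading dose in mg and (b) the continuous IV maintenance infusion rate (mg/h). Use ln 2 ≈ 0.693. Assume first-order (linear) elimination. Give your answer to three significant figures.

Total Vd = 0.57 × 91 = 51.87 L
LD = Vd × C = 51.87 × 14.2 = 736.6 mg
CL = 0.693 × Vd / t½ = 0.693 × 51.87 / 6.21 = 5.788 L/h
Infusion rate = CL × Css = 5.788 × 14.2 = 82.19 mg/h

(a) 737 mg; (b) 82.2 mg/h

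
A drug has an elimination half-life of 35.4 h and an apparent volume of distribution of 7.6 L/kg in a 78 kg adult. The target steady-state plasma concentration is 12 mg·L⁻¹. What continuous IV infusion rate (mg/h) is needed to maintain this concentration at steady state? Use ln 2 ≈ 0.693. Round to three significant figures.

Vd = 7.6 L/kg × 78 kg = 592.8 L
k = 0.693/35.4 = 0.01958 h⁻¹, so CL = k·Vd = 0.01958 × 592.8 = 11.61 L/h
Infusion rate = CL × Css = 11.61 × 12 = 139.3 mg/h

139 mg/h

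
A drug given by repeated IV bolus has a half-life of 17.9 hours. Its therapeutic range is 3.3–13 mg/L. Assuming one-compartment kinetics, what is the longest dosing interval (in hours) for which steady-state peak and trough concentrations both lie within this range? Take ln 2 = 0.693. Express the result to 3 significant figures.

35.4 h

k = 0.693 / t½ = 0.693 / 17.9 = 0.03872 h⁻¹
Between IV bolus doses, concentration decays as C = C₀·e^(−kτ), so C_peak/C_trough = e^(kτ).
τ_max = ln(C_peak/C_trough) / k = ln(13/3.3) / 0.03872 = 1.371 / 0.03872 = 35.41 h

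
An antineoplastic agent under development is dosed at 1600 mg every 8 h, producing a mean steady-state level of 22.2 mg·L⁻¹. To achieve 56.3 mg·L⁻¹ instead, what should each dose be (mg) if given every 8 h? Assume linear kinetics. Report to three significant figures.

With linear kinetics, Css is proportional to dose rate (D/τ) at fixed clearance.
D₂ = D₁ × (Css,target / Css,current) = 1600 × 56.3/22.2 = 4058 mg

4060 mg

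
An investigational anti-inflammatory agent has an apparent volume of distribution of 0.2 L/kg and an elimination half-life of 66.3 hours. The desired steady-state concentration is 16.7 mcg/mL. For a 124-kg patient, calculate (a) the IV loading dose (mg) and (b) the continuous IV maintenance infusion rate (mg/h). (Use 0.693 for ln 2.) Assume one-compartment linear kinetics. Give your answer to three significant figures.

Vd(total) = 124 kg × 0.2 L/kg = 24.80 L
LD = Vd × C = 24.80 × 16.7 = 414.2 mg
CL = 0.693 × Vd / t½ = 0.693 × 24.80 / 66.3 = 0.2592 L/h
Infusion rate = CL × Css = 0.2592 × 16.7 = 4.329 mg/h

(a) 414 mg; (b) 4.33 mg/h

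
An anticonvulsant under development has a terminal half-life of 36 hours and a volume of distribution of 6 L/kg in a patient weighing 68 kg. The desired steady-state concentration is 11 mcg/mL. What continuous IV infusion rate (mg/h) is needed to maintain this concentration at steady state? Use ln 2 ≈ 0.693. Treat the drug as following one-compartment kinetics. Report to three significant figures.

86.4 mg/h

Vd = 6 L/kg × 68 kg = 408.0 L
CL = ln 2 · Vd / t½ = 0.693 × 408.0 / 36 = 7.854 L/h
Infusion rate = CL × Css = 7.854 × 11 = 86.39 mg/h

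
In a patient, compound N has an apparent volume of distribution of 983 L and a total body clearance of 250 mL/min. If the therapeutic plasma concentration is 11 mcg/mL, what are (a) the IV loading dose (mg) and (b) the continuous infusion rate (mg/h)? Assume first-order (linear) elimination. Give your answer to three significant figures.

Loading dose = Vd × C = 983.0 × 11 = 10810 mg
CL = 250 mL/min × 60/1000 = 15.00 L/h
Maintenance: replace elimination → rate = CL × Css = 15.00 × 11 = 165.0 mg/h

(a) 10800 mg; (b) 165 mg/h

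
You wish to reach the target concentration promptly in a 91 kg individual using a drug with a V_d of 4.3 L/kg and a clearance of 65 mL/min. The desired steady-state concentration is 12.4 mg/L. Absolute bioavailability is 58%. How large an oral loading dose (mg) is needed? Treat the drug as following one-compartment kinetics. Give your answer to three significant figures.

Vd = 4.3 L/kg × 91 kg = 391.3 L
LD = Vd × C / F = 391.3 × 12.40 / 0.58 = 8366 mg

8370 mg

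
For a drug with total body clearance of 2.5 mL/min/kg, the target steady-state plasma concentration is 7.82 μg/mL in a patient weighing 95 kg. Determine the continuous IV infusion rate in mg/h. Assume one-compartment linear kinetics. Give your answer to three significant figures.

111 mg/h

CL = 2.5 mL/min/kg × 95 kg = 237.5 mL/min = 237.5 × 60/1000 = 14.25 L/h
At steady state, infusion rate equals elimination rate: rate in = CL × Css.
Infusion rate = CL · Css = 14.25 L/h × 7.82 mg/L = 111.4 mg/h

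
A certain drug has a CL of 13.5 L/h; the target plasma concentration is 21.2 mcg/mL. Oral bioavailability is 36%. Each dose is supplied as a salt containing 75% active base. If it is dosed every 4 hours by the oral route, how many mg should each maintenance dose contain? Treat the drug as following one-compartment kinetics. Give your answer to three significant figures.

4240 mg

D = CL × Css × τ / F / S = 13.50 × 21.2 × 4 / 0.36 / 0.75 = 4240 mg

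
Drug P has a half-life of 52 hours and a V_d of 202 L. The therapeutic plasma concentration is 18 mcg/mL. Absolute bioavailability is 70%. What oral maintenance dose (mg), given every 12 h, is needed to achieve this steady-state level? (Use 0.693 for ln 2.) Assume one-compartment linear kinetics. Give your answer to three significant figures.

CL = ln 2 · Vd / t½ = 0.693 × 202.0 / 52 = 2.692 L/h
D = CL × Css × τ / F = 2.692 × 18 × 12 / 0.7 = 830.7 mg

831 mg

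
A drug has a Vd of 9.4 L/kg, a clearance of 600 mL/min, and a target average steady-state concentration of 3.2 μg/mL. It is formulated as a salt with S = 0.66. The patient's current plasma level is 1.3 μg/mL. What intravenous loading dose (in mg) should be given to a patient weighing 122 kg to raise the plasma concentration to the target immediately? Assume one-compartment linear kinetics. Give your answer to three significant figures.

3300 mg

Total Vd = 9.4 × 122 = 1147 L
The loading dose fills Vd to the target concentration.
Concentration deficit ΔC = 3.2 − 1.3 = 1.900 mg/L
LD = Vd × ΔC / S = 1147 × 1.900 / 0.66 = 3302 mg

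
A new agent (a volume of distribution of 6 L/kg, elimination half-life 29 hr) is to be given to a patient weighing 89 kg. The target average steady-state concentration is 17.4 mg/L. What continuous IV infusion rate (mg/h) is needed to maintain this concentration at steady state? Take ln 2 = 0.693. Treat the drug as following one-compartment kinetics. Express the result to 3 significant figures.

Vd(total) = 89 kg × 6 L/kg = 534.0 L
k = 0.693/29 = 0.02390 h⁻¹, so CL = k·Vd = 0.02390 × 534.0 = 12.76 L/h
Infusion rate = CL × Css = 12.76 × 17.4 = 222.0 mg/h

222 mg/h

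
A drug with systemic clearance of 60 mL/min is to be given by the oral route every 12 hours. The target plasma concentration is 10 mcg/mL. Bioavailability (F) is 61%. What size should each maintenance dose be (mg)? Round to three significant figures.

708 mg

CL = 60 mL/min = 60 × 0.06 = 3.600 L/h
At steady state, dose per interval replaces the amount cleared in that interval: F·D/τ = CL·Css.
D = CL × Css × τ / F = 3.600 × 10 × 12 / 0.61 = 708.2 mg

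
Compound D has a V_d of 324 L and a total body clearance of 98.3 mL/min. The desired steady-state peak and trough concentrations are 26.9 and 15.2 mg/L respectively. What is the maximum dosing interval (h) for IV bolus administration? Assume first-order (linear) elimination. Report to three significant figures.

31.4 h

CL = 98.3 mL/min = 98.3 × 0.06 = 5.898 L/h
k = CL / Vd = 5.898 / 324.0 = 0.01820 h⁻¹
Between IV bolus doses, concentration decays as C = C₀·e^(−kτ), so C_peak/C_trough = e^(kτ).
τ_max = ln(C_peak/C_trough) / k = ln(26.9/15.2) / 0.01820 = 0.5708 / 0.01820 = 31.36 h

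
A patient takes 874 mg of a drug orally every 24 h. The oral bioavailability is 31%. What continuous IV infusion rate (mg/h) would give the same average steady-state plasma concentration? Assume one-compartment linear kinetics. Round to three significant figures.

11.3 mg/h

Equivalent systemic input: infusion rate = F·D/τ.
Rate = 0.31 × 874 / 24 = 11.29 mg/h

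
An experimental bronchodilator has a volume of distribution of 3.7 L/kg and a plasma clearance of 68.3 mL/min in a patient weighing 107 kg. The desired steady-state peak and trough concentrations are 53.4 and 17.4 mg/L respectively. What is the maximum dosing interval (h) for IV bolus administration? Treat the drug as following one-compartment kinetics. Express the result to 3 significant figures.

108 h

Total Vd = 3.7 × 107 = 395.9 L
CL = 68.3 mL/min × 60/1000 = 4.098 L/h
k = CL / Vd = 4.098 / 395.9 = 0.01035 h⁻¹
Between IV bolus doses, concentration decays as C = C₀·e^(−kτ), so C_peak/C_trough = e^(kτ).
τ_max = ln(C_peak/C_trough) / k = ln(53.4/17.4) / 0.01035 = 1.121 / 0.01035 = 108.3 h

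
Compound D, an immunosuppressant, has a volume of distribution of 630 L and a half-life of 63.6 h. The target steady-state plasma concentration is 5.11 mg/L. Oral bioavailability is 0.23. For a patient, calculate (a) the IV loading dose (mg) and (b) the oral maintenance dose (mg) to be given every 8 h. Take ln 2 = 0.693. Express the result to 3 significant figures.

(a) 3220 mg; (b) 1220 mg

LD = Vd × C = 630.0 × 5.11 = 3219 mg
CL = 0.693 × Vd / t½ = 0.693 × 630.0 / 63.6 = 6.865 L/h
D = CL × Css × τ / F = 6.865 × 5.11 × 8 / 0.23 = 1220 mg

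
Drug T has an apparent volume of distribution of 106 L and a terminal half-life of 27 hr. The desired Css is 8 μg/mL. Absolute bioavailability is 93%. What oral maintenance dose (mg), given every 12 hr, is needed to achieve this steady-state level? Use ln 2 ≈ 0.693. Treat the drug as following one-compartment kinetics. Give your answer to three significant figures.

CL = 0.693 × Vd / t½ = 0.693 × 106.0 / 27 = 2.721 L/h
D = CL × Css × τ / F = 2.721 × 8 × 12 / 0.93 = 280.9 mg

281 mg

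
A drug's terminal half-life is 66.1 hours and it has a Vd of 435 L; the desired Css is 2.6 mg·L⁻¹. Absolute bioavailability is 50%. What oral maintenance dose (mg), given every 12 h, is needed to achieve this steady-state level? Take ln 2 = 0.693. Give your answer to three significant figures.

285 mg

CL = ln 2 · Vd / t½ = 0.693 × 435.0 / 66.1 = 4.561 L/h
D = CL × Css × τ / F = 4.561 × 2.6 × 12 / 0.5 = 284.6 mg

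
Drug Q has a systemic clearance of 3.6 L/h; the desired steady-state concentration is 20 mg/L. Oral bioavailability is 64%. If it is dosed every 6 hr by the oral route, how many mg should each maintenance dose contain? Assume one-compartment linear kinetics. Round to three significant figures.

D = CL × Css × τ / F = 3.600 × 20 × 6 / 0.64 = 675.0 mg

675 mg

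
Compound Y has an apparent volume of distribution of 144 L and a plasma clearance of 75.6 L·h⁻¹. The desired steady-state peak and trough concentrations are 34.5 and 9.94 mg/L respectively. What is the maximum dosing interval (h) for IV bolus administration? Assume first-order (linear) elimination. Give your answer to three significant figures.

k = CL / Vd = 75.60 / 144.0 = 0.5250 h⁻¹
Between IV bolus doses, concentration decays as C = C₀·e^(−kτ), so C_peak/C_trough = e^(kτ).
τ_max = ln(C_peak/C_trough) / k = ln(34.5/9.94) / 0.5250 = 1.244 / 0.5250 = 2.370 h

2.37 h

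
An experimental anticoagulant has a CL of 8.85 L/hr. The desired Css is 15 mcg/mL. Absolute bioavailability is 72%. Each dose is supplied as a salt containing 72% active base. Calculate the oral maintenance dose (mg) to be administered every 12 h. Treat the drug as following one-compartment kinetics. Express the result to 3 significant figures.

At steady state, dose per interval replaces the amount cleared in that interval: F·S·D/τ = CL·Css.
D = CL × Css × τ / F / S = 8.850 × 15 × 12 / 0.72 / 0.72 = 3073 mg

3070 mg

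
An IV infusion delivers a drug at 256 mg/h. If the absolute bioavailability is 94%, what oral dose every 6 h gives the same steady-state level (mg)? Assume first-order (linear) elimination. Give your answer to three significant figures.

1630 mg

To maintain the same Css, the systemic dosing rate must be unchanged: F·D/τ = infusion rate.
D = rate × τ / F = 256 × 6 / 0.94 = 1634 mg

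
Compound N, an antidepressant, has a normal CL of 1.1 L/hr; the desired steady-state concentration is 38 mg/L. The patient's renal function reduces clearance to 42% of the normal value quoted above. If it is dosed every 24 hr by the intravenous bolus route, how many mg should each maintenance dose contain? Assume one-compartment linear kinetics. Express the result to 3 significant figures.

421 mg

Patient clearance = 0.42 × 1.100 = 0.4620 L/h
D = CL × Css × τ = 0.4620 × 38 × 24 = 421.3 mg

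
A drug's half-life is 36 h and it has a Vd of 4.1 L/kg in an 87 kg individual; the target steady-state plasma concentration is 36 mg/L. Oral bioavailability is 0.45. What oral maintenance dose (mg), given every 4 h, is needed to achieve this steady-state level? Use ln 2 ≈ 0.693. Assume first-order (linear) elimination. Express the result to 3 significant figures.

Vd(total) = 87 kg × 4.1 L/kg = 356.7 L
CL = ln 2 · Vd / t½ = 0.693 × 356.7 / 36 = 6.866 L/h
D = CL × Css × τ / F = 6.866 × 36 × 4 / 0.45 = 2197 mg

2200 mg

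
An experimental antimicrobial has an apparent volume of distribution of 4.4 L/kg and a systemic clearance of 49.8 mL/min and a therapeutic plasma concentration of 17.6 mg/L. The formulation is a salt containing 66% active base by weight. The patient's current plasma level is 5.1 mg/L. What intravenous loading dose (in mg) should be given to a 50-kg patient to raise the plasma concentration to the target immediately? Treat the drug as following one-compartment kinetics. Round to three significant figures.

Vd(total) = 50 kg × 4.4 L/kg = 220.0 L
The loading dose fills Vd to the target concentration.
Concentration deficit ΔC = 17.6 − 5.1 = 12.50 mg/L
LD = Vd × ΔC / S = 220.0 × 12.50 / 0.66 = 4167 mg

4170 mg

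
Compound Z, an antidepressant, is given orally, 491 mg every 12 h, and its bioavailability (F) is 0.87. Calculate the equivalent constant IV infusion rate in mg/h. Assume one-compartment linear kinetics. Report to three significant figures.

Equivalent systemic input: infusion rate = F·D/τ.
Rate = 0.87 × 491 / 12 = 35.60 mg/h

35.6 mg/h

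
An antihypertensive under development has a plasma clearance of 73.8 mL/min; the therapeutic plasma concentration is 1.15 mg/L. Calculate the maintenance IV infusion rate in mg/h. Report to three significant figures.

CL = 73.8 mL/min × 60/1000 = 4.428 L/h
Rate = CL × Css = 4.428 × 1.15 = 5.092 mg/h

5.09 mg/h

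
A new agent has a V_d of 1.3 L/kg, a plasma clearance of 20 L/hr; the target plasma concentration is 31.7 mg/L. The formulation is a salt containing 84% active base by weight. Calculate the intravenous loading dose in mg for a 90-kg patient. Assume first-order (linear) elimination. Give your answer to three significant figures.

4420 mg

Total Vd = 1.3 × 90 = 117.0 L
LD = Vd × C / S = 117.0 × 31.70 / 0.84 = 4415 mg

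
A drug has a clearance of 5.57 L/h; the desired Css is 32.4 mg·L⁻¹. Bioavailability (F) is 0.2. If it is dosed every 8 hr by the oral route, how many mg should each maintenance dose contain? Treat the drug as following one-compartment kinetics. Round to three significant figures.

D = CL × Css × τ / F = 5.570 × 32.4 × 8 / 0.2 = 7219 mg

7220 mg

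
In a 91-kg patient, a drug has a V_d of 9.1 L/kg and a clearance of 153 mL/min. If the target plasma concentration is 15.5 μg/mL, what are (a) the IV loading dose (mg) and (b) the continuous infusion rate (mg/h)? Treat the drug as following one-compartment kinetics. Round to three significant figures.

(a) 12800 mg; (b) 142 mg/h

Vd(total) = 91 kg × 9.1 L/kg = 828.1 L
LD = Vd · C_target = 828.1 × 15.5 = 12840 mg
CL = 153 mL/min = 153 × 0.06 = 9.180 L/h
Infusion rate = 9.180 L/h × 15.5 mg/L = 142.3 mg/h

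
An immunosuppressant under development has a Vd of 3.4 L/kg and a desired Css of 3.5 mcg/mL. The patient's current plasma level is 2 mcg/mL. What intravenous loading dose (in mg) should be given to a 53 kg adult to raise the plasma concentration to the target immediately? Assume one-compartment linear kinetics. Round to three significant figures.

Vd(total) = 53 kg × 3.4 L/kg = 180.2 L
Concentration deficit ΔC = 3.5 − 2 = 1.500 mg/L
LD = Vd × ΔC = 180.2 × 1.500 = 270.3 mg

270 mg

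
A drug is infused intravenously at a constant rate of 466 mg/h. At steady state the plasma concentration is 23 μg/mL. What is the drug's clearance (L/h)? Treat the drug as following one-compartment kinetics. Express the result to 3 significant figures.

At steady state, infusion rate = CL × Css, so CL = rate / Css.
CL = 466 / 23 = 20.26 L/h

20.3 L/h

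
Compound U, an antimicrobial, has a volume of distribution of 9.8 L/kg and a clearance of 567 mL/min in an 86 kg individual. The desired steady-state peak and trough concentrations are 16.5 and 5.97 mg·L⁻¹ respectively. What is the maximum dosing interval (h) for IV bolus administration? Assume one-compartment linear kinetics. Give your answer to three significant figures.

Total Vd = 9.8 × 86 = 842.8 L
CL = 567 mL/min × 60/1000 = 34.02 L/h
k = CL / Vd = 34.02 / 842.8 = 0.04037 h⁻¹
Between IV bolus doses, concentration decays as C = C₀·e^(−kτ), so C_peak/C_trough = e^(kτ).
τ_max = ln(C_peak/C_trough) / k = ln(16.5/5.97) / 0.04037 = 1.017 / 0.04037 = 25.19 h

25.2 h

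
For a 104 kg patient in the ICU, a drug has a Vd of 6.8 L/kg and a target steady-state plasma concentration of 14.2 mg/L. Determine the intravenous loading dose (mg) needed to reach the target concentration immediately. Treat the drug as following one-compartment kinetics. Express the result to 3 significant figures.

10000 mg

Vd = 6.8 L/kg × 104 kg = 707.2 L
LD = Vd × C = 707.2 × 14.20 = 10040 mg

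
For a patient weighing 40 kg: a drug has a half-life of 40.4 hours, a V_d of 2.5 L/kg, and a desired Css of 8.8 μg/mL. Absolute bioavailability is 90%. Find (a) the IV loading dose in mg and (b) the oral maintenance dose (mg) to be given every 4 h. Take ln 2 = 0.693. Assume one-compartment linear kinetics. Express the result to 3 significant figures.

(a) 880 mg; (b) 67.1 mg

Vd(total) = 40 kg × 2.5 L/kg = 100.0 L
LD = Vd × C = 100.0 × 8.8 = 880.0 mg
CL = 0.693 × Vd / t½ = 0.693 × 100.0 / 40.4 = 1.715 L/h
D = CL × Css × τ / F = 1.715 × 8.8 × 4 / 0.9 = 67.08 mg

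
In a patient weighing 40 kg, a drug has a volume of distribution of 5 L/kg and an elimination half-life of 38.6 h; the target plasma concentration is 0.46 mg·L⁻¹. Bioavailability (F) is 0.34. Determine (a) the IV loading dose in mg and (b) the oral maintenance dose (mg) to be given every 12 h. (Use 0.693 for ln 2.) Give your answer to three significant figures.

(a) 92.0 mg; (b) 58.3 mg

Vd = 5 L/kg × 40 kg = 200.0 L
LD = Vd × C = 200.0 × 0.46 = 92.00 mg
CL = 0.693 × Vd / t½ = 0.693 × 200.0 / 38.6 = 3.591 L/h
D = CL × Css × τ / F = 3.591 × 0.46 × 12 / 0.34 = 58.30 mg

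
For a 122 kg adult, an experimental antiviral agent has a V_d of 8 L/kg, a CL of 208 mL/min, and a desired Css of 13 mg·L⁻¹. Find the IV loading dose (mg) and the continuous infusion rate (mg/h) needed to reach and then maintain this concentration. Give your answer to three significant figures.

(a) 12700 mg; (b) 162 mg/h

Vd(total) = 122 kg × 8 L/kg = 976.0 L
Loading dose = Vd × C = 976.0 × 13 = 12690 mg
CL = 208 mL/min × 60/1000 = 12.48 L/h
Maintenance: replace elimination → rate = CL × Css = 12.48 × 13 = 162.2 mg/h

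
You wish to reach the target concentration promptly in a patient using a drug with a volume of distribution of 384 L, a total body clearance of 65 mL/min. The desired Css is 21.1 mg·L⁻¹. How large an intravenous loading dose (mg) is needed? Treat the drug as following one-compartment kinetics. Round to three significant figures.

8100 mg

LD = Vd × C = 384.0 × 21.10 = 8102 mg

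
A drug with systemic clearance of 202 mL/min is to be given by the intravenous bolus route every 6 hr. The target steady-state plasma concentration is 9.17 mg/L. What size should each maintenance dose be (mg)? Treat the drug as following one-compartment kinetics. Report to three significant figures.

667 mg

CL = 202 mL/min × 60/1000 = 12.12 L/h
D = CL × Css × τ = 12.12 × 9.17 × 6 = 666.8 mg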